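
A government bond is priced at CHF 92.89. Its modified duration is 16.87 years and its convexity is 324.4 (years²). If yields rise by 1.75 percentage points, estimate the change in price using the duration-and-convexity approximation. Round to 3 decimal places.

Duration effect: -D_mod·Δy = -16.87 × (+0.0175) = -0.295225
Convexity effect: ½·C·(Δy)² = 0.5 × 324.4 × (0.0175)² = +0.04967375
ΔP/P ≈ -0.295225 + 0.04967375 = -0.24555125
ΔP ≈ 92.89 × (-0.24555125) = -22.8092556125.

-CHF 22.809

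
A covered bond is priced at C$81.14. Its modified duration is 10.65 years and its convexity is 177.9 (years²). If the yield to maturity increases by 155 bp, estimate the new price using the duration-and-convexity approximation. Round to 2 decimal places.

C$69.48

Duration effect: -D_mod·Δy = -10.65 × (+0.0155) = -0.165075
Convexity effect: ½·C·(Δy)² = 0.5 × 177.9 × (0.0155)² = +0.0213702375
ΔP/P ≈ -0.165075 + 0.0213702375 = -0.1437047625
New price ≈ 81.14 × (1 - 0.1437047625) = 69.47979557075.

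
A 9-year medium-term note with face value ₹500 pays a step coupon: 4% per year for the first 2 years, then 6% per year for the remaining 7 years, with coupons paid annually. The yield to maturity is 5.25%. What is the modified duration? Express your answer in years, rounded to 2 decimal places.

Periodic yield y = 0.0525. First find Macaulay duration:
  t   CF        PV=CF/(1+0.0525)^t    t·PV
  1        20.00        19.0024        19.0024
  2        20.00        18.0545        36.1090
  3        30.00        25.7309        77.1927
  4        30.00        24.4474        97.7896
  5        30.00        23.2279       116.1397
  6        30.00        22.0693       132.4158
  7        30.00        20.9685       146.7792
  8        30.00        19.9225       159.3802
  9       530.00       334.4082     3,009.6739
  Σ                    507.8316     3,794.4826
P = 507.8316; Macaulay duration = 3,794.4826 / 507.8316 = 7.47193 years.
Modified duration = D_Mac / (1 + y) = 7.47193 / 1.0525 = 7.09922 years.

7.10 years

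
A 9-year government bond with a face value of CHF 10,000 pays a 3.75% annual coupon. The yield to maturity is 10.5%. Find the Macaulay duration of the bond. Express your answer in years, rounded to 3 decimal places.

Periodic yield y = 0.105. Discount each cash flow and weight by its year:
  t   CF        PV=CF/(1+0.105)^t    t·PV
  1       375.00       339.3665       339.3665
  2       375.00       307.1190       614.2380
  3       375.00       277.9358       833.8073
  4       375.00       251.5256     1,006.1023
  5       375.00       227.6250     1,138.1248
  6       375.00       205.9954     1,235.9726
  7       375.00       186.4212     1,304.9485
  8       375.00       168.7070     1,349.6558
  9    10,375.00     4,224.0359    38,016.3233
  Σ                  6,188.7314    45,838.5392
Price P = Σ PV = 6,188.7314.
Macaulay duration = Σ(t·PV) / P = 45,838.5392 / 6,188.7314 = 7.40677 years.

7.407 years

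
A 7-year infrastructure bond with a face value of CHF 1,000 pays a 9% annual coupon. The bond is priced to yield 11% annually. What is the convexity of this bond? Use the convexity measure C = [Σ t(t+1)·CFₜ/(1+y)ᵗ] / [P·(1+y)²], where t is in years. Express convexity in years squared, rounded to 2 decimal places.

With y = 0.11:
  t   CF        PV=CF/(1+0.11)^t    t·PV        t(t+1)·PV
  1        90.00        81.0811        81.0811         162.1622
  2        90.00        73.0460       146.0920         438.2761
  3        90.00        65.8072       197.4217         789.6867
  4        90.00        59.2858       237.1432       1,185.7158
  5        90.00        53.4106       267.0531       1,602.3186
  6        90.00        48.1177       288.7061       2,020.9424
  7     1,090.00       525.0077     3,675.0537      29,400.4294
  Σ                    905.7561     4,892.5508      35,599.5311
P = 905.7561.
Convexity = Σ t(t+1)·PV / [P·(1+y)²] = 35,599.5311 / (905.7561 × 1.232100) = 31.89973.

31.90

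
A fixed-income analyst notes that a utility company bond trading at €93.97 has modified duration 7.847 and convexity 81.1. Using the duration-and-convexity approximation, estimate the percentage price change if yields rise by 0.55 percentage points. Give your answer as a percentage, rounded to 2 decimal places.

-4.19%

Duration effect: -D_mod·Δy = -7.847 × (+0.0055) = -0.0431585
Convexity effect: ½·C·(Δy)² = 0.5 × 81.1 × (0.0055)² = +0.0012266375
ΔP/P ≈ -0.0431585 + 0.0012266375 = -0.0419318625
= -4.19318625%.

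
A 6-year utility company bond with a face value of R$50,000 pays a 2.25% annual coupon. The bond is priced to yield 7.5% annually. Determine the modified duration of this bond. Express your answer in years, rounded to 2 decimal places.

Periodic yield y = 0.075. First find Macaulay duration:
  t   CF        PV=CF/(1+0.075)^t    t·PV
  1     1,125.00     1,046.5116     1,046.5116
  2     1,125.00       973.4992     1,946.9984
  3     1,125.00       905.5806     2,716.7419
  4     1,125.00       842.4006     3,369.6024
  5     1,125.00       783.6285     3,918.1423
  6    51,125.00    33,127.0326   198,762.1958
  Σ                 37,678.6531   211,760.1924
P = 37,678.6531; Macaulay duration = 211,760.1924 / 37,678.6531 = 5.62016 years.
Modified duration = D_Mac / (1 + y) = 5.62016 / 1.075 = 5.22806 years.

5.23 years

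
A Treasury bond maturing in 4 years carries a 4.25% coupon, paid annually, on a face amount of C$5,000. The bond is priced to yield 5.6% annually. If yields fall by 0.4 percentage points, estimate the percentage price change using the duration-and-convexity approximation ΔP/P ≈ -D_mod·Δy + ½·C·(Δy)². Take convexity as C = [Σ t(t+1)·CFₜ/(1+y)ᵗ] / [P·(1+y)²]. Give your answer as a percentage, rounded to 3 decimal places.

With y = 0.056:
  t   CF        PV=CF/(1+0.056)^t    t·PV        t(t+1)·PV
  1       212.50       201.2311       201.2311         402.4621
  2       212.50       190.5597       381.1194       1,143.3583
  3       212.50       180.4543       541.3628       2,165.4513
  4     5,212.50     4,191.7020    16,766.8078      83,834.0391
  Σ                  4,763.9470    17,890.5211      87,545.3108
P = 4,763.9470; D_Mac = 3.75540 yrs; D_mod = 3.55625 yrs; C = 16.47928.
Duration effect: -3.55625 × (-0.004) = +0.014225
Convexity effect: 0.5 × 16.47928 × (-0.004)² = +0.0001318
ΔP/P ≈ +0.014225 + 0.0001318 = +0.014357 = +1.4357%.

+1.436%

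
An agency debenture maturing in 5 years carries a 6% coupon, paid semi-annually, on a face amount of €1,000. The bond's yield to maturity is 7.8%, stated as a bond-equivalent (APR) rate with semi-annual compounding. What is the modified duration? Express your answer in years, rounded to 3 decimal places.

Periodic yield y = 0.039. First find Macaulay duration:
  t   CF        PV=CF/(1+0.039)^t    t·PV
  1        30.00        28.8739        28.8739
  2        30.00        27.7901        55.5802
  3        30.00        26.7470        80.2409
  4        30.00        25.7430       102.9720
  5        30.00        24.7767       123.8835
  6        30.00        23.8467       143.0801
  7        30.00        22.9516       160.6610
  8        30.00        22.0901       176.7205
  9        30.00        21.2609       191.3480
  10    1,030.00       702.5573     7,025.5730
  Σ                    926.6372     8,088.9330
P = 926.6372; Macaulay duration = 8,088.9330 / 926.6372 = 8.72934 half-year periods = 4.36467 years.
Modified duration = D_Mac / (1 + y) = 4.36467 / 1.039 = 4.20084 years.

4.201 years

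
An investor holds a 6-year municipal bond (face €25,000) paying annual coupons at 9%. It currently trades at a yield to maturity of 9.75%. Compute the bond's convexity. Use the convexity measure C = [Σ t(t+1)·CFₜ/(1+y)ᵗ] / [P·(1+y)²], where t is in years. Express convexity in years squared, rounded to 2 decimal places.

With y = 0.0975:
  t   CF        PV=CF/(1+0.0975)^t    t·PV        t(t+1)·PV
  1     2,250.00     2,050.1139     2,050.1139       4,100.2278
  2     2,250.00     1,867.9853     3,735.9707      11,207.9120
  3     2,250.00     1,702.0367     5,106.1102      20,424.4409
  4     2,250.00     1,550.8307     6,203.3230      31,016.6149
  5     2,250.00     1,413.0576     7,065.2881      42,391.7288
  6    27,250.00    15,593.3466    93,560.0798     654,920.5585
  Σ                 24,177.3710   117,720.8857     764,061.4829
P = 24,177.3710.
Convexity = Σ t(t+1)·PV / [P·(1+y)²] = 764,061.4829 / (24,177.3710 × 1.204506) = 26.23676.

26.24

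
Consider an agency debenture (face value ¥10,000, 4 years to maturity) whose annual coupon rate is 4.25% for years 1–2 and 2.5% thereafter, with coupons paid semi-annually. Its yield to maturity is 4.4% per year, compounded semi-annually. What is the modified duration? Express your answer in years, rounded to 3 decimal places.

3.654 years

Periodic yield y = 0.022. First find Macaulay duration:
  t   CF        PV=CF/(1+0.022)^t    t·PV
  1       212.50       207.9256       207.9256
  2       212.50       203.4497       406.8995
  3       212.50       199.0702       597.2106
  4       212.50       194.7849       779.1397
  5       125.00       112.1129       560.5644
  6       125.00       109.6995       658.1970
  7       125.00       107.3381       751.3664
  8    10,125.00     8,507.2239    68,057.7916
  Σ                  9,641.6049    72,019.0948
P = 9,641.6049; Macaulay duration = 72,019.0948 / 9,641.6049 = 7.46962 half-year periods = 3.73481 years.
Modified duration = D_Mac / (1 + y) = 3.73481 / 1.022 = 3.65441 years.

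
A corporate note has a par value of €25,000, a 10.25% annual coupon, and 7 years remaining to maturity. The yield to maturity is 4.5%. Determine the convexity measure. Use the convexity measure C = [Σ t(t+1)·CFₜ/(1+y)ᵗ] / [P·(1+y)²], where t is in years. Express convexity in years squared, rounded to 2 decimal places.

With y = 0.045:
  t   CF        PV=CF/(1+0.045)^t    t·PV        t(t+1)·PV
  1     2,562.50     2,452.1531     2,452.1531       4,904.3062
  2     2,562.50     2,346.5580     4,693.1160      14,079.3480
  3     2,562.50     2,245.5100     6,736.5301      26,946.1206
  4     2,562.50     2,148.8134     8,595.2538      42,976.2689
  5     2,562.50     2,056.2808    10,281.4040      61,688.4242
  6     2,562.50     1,967.7328    11,806.3970      82,644.7788
  7    27,562.50    20,253.7094   141,775.9656   1,134,207.7244
  Σ                 33,470.7576   186,340.8196   1,367,446.9711
P = 33,470.7576.
Convexity = Σ t(t+1)·PV / [P·(1+y)²] = 1,367,446.9711 / (33,470.7576 × 1.092025) = 37.41212.

37.41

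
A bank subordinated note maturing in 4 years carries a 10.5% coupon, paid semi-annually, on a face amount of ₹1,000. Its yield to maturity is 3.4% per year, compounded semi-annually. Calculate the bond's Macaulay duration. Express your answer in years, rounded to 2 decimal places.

3.45 years

Periodic yield y = 0.017. Discount each cash flow and weight by its period:
  t   CF        PV=CF/(1+0.017)^t    t·PV
  1        52.50        51.6224        51.6224
  2        52.50        50.7595       101.5190
  3        52.50        49.9110       149.7331
  4        52.50        49.0767       196.3069
  5        52.50        48.2564       241.2818
  6        52.50        47.4497       284.6983
  7        52.50        46.6566       326.5959
  8     1,052.50       919.7176     7,357.7405
  Σ                  1,263.4498     8,709.4978
Price P = Σ PV = 1,263.4498.
Macaulay duration = Σ(t·PV) / P = 8,709.4978 / 1,263.4498 = 6.89343 half-year periods.
In years: 6.89343 / 2 = 3.44671 years.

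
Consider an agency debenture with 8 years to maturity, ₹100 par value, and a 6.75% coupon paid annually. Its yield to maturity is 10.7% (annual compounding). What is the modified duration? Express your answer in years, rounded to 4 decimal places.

5.6189 years

Periodic yield y = 0.107. First find Macaulay duration:
  t   CF        PV=CF/(1+0.107)^t    t·PV
  1         6.75         6.0976         6.0976
  2         6.75         5.5082        11.0164
  3         6.75         4.9758        14.9273
  4         6.75         4.4948        17.9793
  5         6.75         4.0604        20.3019
  6         6.75         3.6679        22.0074
  7         6.75         3.3134        23.1936
  8       106.75        47.3355       378.6840
  Σ                     79.4535       494.2074
P = 79.4535; Macaulay duration = 494.2074 / 79.4535 = 6.22008 years.
Modified duration = D_Mac / (1 + y) = 6.22008 / 1.107 = 5.61887 years.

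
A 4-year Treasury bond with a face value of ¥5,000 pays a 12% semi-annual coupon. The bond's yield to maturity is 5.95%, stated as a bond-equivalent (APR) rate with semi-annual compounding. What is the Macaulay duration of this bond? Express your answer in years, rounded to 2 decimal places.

3.36 years

Periodic yield y = 0.02975. Discount each cash flow and weight by its period:
  t   CF        PV=CF/(1+0.02975)^t    t·PV
  1       300.00       291.3328       291.3328
  2       300.00       282.9161       565.8322
  3       300.00       274.7425       824.2275
  4       300.00       266.8051     1,067.2202
  5       300.00       259.0969     1,295.4846
  6       300.00       251.6115     1,509.6689
  7       300.00       244.3423     1,710.3961
  8     5,300.00     4,192.0018    33,536.0147
  Σ                  6,062.8490    40,800.1770
Price P = Σ PV = 6,062.8490.
Macaulay duration = Σ(t·PV) / P = 40,800.1770 / 6,062.8490 = 6.72954 half-year periods.
In years: 6.72954 / 2 = 3.36477 years.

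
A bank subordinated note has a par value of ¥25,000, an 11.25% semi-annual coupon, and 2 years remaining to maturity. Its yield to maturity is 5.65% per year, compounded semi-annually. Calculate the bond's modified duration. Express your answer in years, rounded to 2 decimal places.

Periodic yield y = 0.02825. First find Macaulay duration:
  t   CF        PV=CF/(1+0.02825)^t    t·PV
  1     1,406.25     1,367.6149     1,367.6149
  2     1,406.25     1,330.0412     2,660.0824
  3     1,406.25     1,293.4998     3,880.4995
  4    26,406.25    23,621.7385    94,486.9541
  Σ                 27,612.8945   102,395.1509
P = 27,612.8945; Macaulay duration = 102,395.1509 / 27,612.8945 = 3.70824 half-year periods = 1.85412 years.
Modified duration = D_Mac / (1 + y) = 1.85412 / 1.02825 = 1.80318 years.

1.80 years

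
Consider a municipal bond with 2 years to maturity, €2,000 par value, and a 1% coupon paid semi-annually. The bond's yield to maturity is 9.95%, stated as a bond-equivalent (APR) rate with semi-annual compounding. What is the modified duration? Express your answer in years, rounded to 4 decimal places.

1.8895 years

Periodic yield y = 0.04975. First find Macaulay duration:
  t   CF        PV=CF/(1+0.04975)^t    t·PV
  1        10.00         9.5261         9.5261
  2        10.00         9.0746        18.1492
  3        10.00         8.6445        25.9336
  4     2,010.00     1,655.2078     6,620.8312
  Σ                  1,682.4530     6,674.4402
P = 1,682.4530; Macaulay duration = 6,674.4402 / 1,682.4530 = 3.96709 half-year periods = 1.98354 years.
Modified duration = D_Mac / (1 + y) = 1.98354 / 1.04975 = 1.88954 years.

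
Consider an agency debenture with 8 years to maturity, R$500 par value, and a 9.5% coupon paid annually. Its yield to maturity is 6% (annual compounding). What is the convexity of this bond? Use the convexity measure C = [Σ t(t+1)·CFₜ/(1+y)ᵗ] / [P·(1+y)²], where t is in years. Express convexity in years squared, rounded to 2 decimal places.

44.67

With y = 0.06:
  t   CF        PV=CF/(1+0.06)^t    t·PV        t(t+1)·PV
  1        47.50        44.8113        44.8113          89.6226
  2        47.50        42.2748        84.5497         253.6490
  3        47.50        39.8819       119.6457         478.5830
  4        47.50        37.6244       150.4978         752.4890
  5        47.50        35.4948       177.4738       1,064.8429
  6        47.50        33.4856       200.9138       1,406.3963
  7        47.50        31.5902       221.1315       1,769.0519
  8       547.50       343.5083     2,748.0662      24,732.5957
  Σ                    608.6714     3,747.0898      30,547.2304
P = 608.6714.
Convexity = Σ t(t+1)·PV / [P·(1+y)²] = 30,547.2304 / (608.6714 × 1.123600) = 44.66602.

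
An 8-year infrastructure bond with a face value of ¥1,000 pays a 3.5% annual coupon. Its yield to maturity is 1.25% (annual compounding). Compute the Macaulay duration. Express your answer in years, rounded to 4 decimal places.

7.1930 years

Periodic yield y = 0.0125. Discount each cash flow and weight by its year:
  t   CF        PV=CF/(1+0.0125)^t    t·PV
  1        35.00        34.5679        34.5679
  2        35.00        34.1411        68.2823
  3        35.00        33.7196       101.1589
  4        35.00        33.3033       133.2134
  5        35.00        32.8922       164.4610
  6        35.00        32.4861       194.9167
  7        35.00        32.0851       224.5954
  8     1,035.00       937.0874     7,496.6991
  Σ                  1,170.2828     8,417.8947
Price P = Σ PV = 1,170.2828.
Macaulay duration = Σ(t·PV) / P = 8,417.8947 / 1,170.2828 = 7.19304 years.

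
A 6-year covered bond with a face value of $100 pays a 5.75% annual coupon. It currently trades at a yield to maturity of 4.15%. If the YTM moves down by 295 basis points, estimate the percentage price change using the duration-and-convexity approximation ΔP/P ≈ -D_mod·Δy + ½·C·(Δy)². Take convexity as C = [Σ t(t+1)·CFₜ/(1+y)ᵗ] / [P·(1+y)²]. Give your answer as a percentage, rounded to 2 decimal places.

+16.36%

With y = 0.0415:
  t   CF        PV=CF/(1+0.0415)^t    t·PV        t(t+1)·PV
  1         5.75         5.5209         5.5209          11.0418
  2         5.75         5.3009        10.6018          31.8054
  3         5.75         5.0897        15.2690          61.0761
  4         5.75         4.8869        19.5475          97.7374
  5         5.75         4.6921        23.4607         140.7644
  6       105.75        82.8561       497.1369       3,479.9581
  Σ                    108.3466       571.5368       3,822.3831
P = 108.3466; D_Mac = 5.27508 yrs; D_mod = 5.06488 yrs; C = 32.52373.
Duration effect: -5.06488 × (-0.0295) = +0.149414
Convexity effect: 0.5 × 32.52373 × (-0.0295)² = +0.0141519
ΔP/P ≈ +0.149414 + 0.0141519 = +0.163566 = +16.3566%.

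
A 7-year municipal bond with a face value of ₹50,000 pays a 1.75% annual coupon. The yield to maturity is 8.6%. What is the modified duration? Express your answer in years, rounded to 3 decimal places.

Periodic yield y = 0.086. First find Macaulay duration:
  t   CF        PV=CF/(1+0.086)^t    t·PV
  1       875.00       805.7090       805.7090
  2       875.00       741.9052     1,483.8104
  3       875.00       683.1539     2,049.4618
  4       875.00       629.0552     2,516.2208
  5       875.00       579.2405     2,896.2025
  6       875.00       533.3706     3,200.2238
  7    50,875.00    28,555.8864   199,891.2047
  Σ                 32,528.3209   212,842.8331
P = 32,528.3209; Macaulay duration = 212,842.8331 / 32,528.3209 = 6.54331 years.
Modified duration = D_Mac / (1 + y) = 6.54331 / 1.086 = 6.02515 years.

6.025 years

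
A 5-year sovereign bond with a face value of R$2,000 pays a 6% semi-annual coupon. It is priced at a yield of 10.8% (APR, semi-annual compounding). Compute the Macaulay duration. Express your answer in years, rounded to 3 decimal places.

Periodic yield y = 0.054. Discount each cash flow and weight by its period:
  t   CF        PV=CF/(1+0.054)^t    t·PV
  1        60.00        56.9260        56.9260
  2        60.00        54.0095       108.0190
  3        60.00        51.2424       153.7272
  4        60.00        48.6171       194.4683
  5        60.00        46.1263       230.6313
  6        60.00        43.7631       262.5783
  7        60.00        41.5209       290.6464
  8        60.00        39.3937       315.1493
  9        60.00        37.3754       336.3785
  10    2,060.00     1,217.4780    12,174.7797
  Σ                  1,636.4522    14,123.3040
Price P = Σ PV = 1,636.4522.
Macaulay duration = Σ(t·PV) / P = 14,123.3040 / 1,636.4522 = 8.63044 half-year periods.
In years: 8.63044 / 2 = 4.31522 years.

4.315 years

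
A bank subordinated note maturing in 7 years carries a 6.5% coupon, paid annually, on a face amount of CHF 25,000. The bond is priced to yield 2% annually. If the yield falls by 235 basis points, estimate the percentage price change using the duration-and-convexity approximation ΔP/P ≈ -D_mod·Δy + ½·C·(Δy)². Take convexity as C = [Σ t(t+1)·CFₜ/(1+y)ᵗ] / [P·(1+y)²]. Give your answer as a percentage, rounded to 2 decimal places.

With y = 0.02:
  t   CF        PV=CF/(1+0.02)^t    t·PV        t(t+1)·PV
  1     1,625.00     1,593.1373     1,593.1373       3,186.2745
  2     1,625.00     1,561.8993     3,123.7985       9,371.3956
  3     1,625.00     1,531.2738     4,593.8214      18,375.2855
  4     1,625.00     1,501.2488     6,004.9953      30,024.9763
  5     1,625.00     1,471.8126     7,359.0628      44,154.3770
  6     1,625.00     1,442.9535     8,657.7210      60,604.0468
  7    26,625.00    23,178.6648   162,250.6533   1,298,005.2263
  Σ                 32,280.9900   193,583.1895   1,463,721.5821
P = 32,280.9900; D_Mac = 5.99682 yrs; D_mod = 5.87923 yrs; C = 43.58241.
Duration effect: -5.87923 × (-0.0235) = +0.138162
Convexity effect: 0.5 × 43.58241 × (-0.0235)² = +0.0120342
ΔP/P ≈ +0.138162 + 0.0120342 = +0.150196 = +15.0196%.

+15.02%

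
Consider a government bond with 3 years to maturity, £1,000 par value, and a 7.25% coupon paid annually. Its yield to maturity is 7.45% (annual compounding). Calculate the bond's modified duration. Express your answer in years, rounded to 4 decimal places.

Periodic yield y = 0.0745. First find Macaulay duration:
  t   CF        PV=CF/(1+0.0745)^t    t·PV
  1        72.50        67.4732        67.4732
  2        72.50        62.7950       125.5900
  3     1,072.50       864.5260     2,593.5779
  Σ                    994.7942     2,786.6412
P = 994.7942; Macaulay duration = 2,786.6412 / 994.7942 = 2.80122 years.
Modified duration = D_Mac / (1 + y) = 2.80122 / 1.0745 = 2.60700 years.

2.6070 years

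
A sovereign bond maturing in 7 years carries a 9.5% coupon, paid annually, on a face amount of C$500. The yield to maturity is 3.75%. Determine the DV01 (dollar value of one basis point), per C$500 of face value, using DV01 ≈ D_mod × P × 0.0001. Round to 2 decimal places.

C$0.37

Periodic yield y = 0.0375.
  t   CF        PV=CF/(1+0.0375)^t    t·PV
  1        47.50        45.7831        45.7831
  2        47.50        44.1283        88.2566
  3        47.50        42.5333       127.6000
  4        47.50        40.9960       163.9839
  5        47.50        39.5142       197.5709
  6        47.50        38.0860       228.5158
  7       547.50       423.1237     2,961.8661
  Σ                    674.1646     3,813.5765
P = 674.1646; D_Mac = 5.65674 yrs; D_mod = 5.45228 yrs.
DV01 ≈ 5.45228 × 674.1646 × 0.0001 = 0.367574.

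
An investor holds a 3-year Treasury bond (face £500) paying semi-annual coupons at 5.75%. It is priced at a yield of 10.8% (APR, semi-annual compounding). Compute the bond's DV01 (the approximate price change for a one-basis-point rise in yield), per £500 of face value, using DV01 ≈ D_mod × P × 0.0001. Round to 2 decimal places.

Periodic yield y = 0.054.
  t   CF        PV=CF/(1+0.054)^t    t·PV
  1       14.375        13.6385        13.6385
  2       14.375        12.9398        25.8795
  3       14.375        12.2768        36.8305
  4       14.375        11.6478        46.5914
  5       14.375        11.0511        55.2554
  6      514.375       375.1770     2,251.0619
  Σ                    436.7310     2,429.2572
P = 436.7310; D_Mac = 5.56236 half-year periods = 2.78118 yrs; D_mod = 2.63869 yrs.
DV01 ≈ 2.63869 × 436.7310 × 0.0001 = 0.115240.

£0.12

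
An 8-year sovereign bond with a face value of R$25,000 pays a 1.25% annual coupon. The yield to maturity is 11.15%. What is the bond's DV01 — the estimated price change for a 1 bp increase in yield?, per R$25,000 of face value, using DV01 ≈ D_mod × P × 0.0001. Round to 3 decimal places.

R$8.293

Periodic yield y = 0.1115.
  t   CF        PV=CF/(1+0.1115)^t    t·PV
  1       312.50       281.1516       281.1516
  2       312.50       252.9479       505.8958
  3       312.50       227.5735       682.7204
  4       312.50       204.7445       818.9778
  5       312.50       184.2055       921.0277
  6       312.50       165.7270       994.3619
  7       312.50       149.1021     1,043.7147
  8    25,312.50    10,865.7399    86,925.9191
  Σ                 12,331.1919    92,173.7690
P = 12,331.1919; D_Mac = 7.47485 yrs; D_mod = 6.72501 yrs.
DV01 ≈ 6.72501 × 12,331.1919 × 0.0001 = 8.292737.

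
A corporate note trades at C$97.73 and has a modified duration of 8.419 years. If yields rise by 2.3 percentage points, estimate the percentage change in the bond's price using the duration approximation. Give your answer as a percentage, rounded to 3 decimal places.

-19.364%

Duration approximation: ΔP/P ≈ -D_mod · Δy = -8.419 × (+0.023) = -0.193637.
As a percentage: -19.3637%.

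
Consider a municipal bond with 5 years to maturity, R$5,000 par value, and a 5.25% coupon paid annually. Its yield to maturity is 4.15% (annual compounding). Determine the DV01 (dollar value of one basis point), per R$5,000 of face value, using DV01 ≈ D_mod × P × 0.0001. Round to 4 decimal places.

R$2.2849

Periodic yield y = 0.0415.
  t   CF        PV=CF/(1+0.0415)^t    t·PV
  1       262.50       252.0403       252.0403
  2       262.50       241.9974       483.9949
  3       262.50       232.3547       697.0641
  4       262.50       223.0962       892.3849
  5     5,262.50     4,294.3332    21,471.6659
  Σ                  5,243.8219    23,797.1501
P = 5,243.8219; D_Mac = 4.53813 yrs; D_mod = 4.35730 yrs.
DV01 ≈ 4.35730 × 5,243.8219 × 0.0001 = 2.284892.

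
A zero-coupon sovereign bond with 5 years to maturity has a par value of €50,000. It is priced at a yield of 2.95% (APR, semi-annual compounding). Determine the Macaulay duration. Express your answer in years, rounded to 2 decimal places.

5.00 years

A zero-coupon bond has a single cash flow at maturity, so its Macaulay duration equals its maturity: 5 years.
(Equivalently: 10 semi-annual periods ÷ 2 = 5 years.)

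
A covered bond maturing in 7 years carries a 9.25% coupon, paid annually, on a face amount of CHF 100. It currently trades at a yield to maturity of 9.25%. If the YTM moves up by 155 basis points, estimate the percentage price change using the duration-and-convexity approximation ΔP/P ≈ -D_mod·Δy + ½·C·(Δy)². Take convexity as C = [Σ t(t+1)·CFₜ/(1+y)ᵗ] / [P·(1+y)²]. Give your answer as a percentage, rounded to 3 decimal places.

-7.336%

With y = 0.0925:
  t   CF        PV=CF/(1+0.0925)^t    t·PV        t(t+1)·PV
  1         9.25         8.4668         8.4668          16.9336
  2         9.25         7.7499        15.4999          46.4997
  3         9.25         7.0938        21.2813          85.1253
  4         9.25         6.4932        25.9726         129.8632
  5         9.25         5.9434        29.7170         178.3018
  6         9.25         5.4402        32.6411         228.4874
  7       109.25        58.8127       411.6891       3,293.5128
  Σ                    100.0000       545.2678       3,978.7238
P = 100.0000; D_Mac = 5.45268 yrs; D_mod = 4.99101 yrs; C = 33.33503.
Duration effect: -4.99101 × (+0.0155) = -0.077361
Convexity effect: 0.5 × 33.33503 × (0.0155)² = +0.0040044
ΔP/P ≈ -0.077361 + 0.0040044 = -0.073356 = -7.3356%.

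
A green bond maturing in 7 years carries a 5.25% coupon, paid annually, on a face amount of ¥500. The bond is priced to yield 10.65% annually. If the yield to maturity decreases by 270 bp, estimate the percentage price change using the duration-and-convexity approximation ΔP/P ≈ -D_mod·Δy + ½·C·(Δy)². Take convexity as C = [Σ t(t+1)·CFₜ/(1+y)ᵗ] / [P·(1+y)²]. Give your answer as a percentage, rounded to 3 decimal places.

+15.595%

With y = 0.1065:
  t   CF        PV=CF/(1+0.1065)^t    t·PV        t(t+1)·PV
  1        26.25        23.7235        23.7235          47.4469
  2        26.25        21.4401        42.8802         128.6405
  3        26.25        19.3765        58.1295         232.5179
  4        26.25        17.5115        70.0460         350.2302
  5        26.25        15.8260        79.1302         474.7812
  6        26.25        14.3028        85.8167         600.7172
  7       526.25       259.1386     1,813.9705      14,511.7640
  Σ                    371.3190     2,173.6966      16,346.0979
P = 371.3190; D_Mac = 5.85399 yrs; D_mod = 5.29054 yrs; C = 35.95540.
Duration effect: -5.29054 × (-0.027) = +0.142845
Convexity effect: 0.5 × 35.95540 × (-0.027)² = +0.0131057
ΔP/P ≈ +0.142845 + 0.0131057 = +0.155950 = +15.5950%.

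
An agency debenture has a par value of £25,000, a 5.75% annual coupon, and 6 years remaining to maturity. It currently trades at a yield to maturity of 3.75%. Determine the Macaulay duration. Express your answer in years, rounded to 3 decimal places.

Periodic yield y = 0.0375. Discount each cash flow and weight by its year:
  t   CF        PV=CF/(1+0.0375)^t    t·PV
  1     1,437.50     1,385.5422     1,385.5422
  2     1,437.50     1,335.4623     2,670.9247
  3     1,437.50     1,287.1926     3,861.5778
  4     1,437.50     1,240.6676     4,962.6703
  5     1,437.50     1,195.8242     5,979.1208
  6    26,437.50    21,197.8470   127,187.0818
  Σ                 27,642.5358   146,046.9176
Price P = Σ PV = 27,642.5358.
Macaulay duration = Σ(t·PV) / P = 146,046.9176 / 27,642.5358 = 5.28341 years.

5.283 years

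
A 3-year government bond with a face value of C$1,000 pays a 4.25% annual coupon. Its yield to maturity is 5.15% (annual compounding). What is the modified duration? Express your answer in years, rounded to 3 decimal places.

2.737 years

Periodic yield y = 0.0515. First find Macaulay duration:
  t   CF        PV=CF/(1+0.0515)^t    t·PV
  1        42.50        40.4184        40.4184
  2        42.50        38.4388        76.8777
  3     1,042.50       896.7022     2,690.1066
  Σ                    975.5595     2,807.4027
P = 975.5595; Macaulay duration = 2,807.4027 / 975.5595 = 2.87774 years.
Modified duration = D_Mac / (1 + y) = 2.87774 / 1.0515 = 2.73679 years.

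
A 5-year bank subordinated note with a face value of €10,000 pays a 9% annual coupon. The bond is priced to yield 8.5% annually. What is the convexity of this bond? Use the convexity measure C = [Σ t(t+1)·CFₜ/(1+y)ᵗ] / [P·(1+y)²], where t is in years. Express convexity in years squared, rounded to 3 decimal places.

20.423

With y = 0.085:
  t   CF        PV=CF/(1+0.085)^t    t·PV        t(t+1)·PV
  1       900.00       829.4931       829.4931       1,658.9862
  2       900.00       764.5098     1,529.0195       4,587.0585
  3       900.00       704.6173     2,113.8519       8,455.4075
  4       900.00       649.4169     2,597.6674      12,988.3371
  5    10,900.00     7,248.9951    36,244.9756     217,469.8534
  Σ                 10,197.0321    43,315.0075     245,159.6427
P = 10,197.0321.
Convexity = Σ t(t+1)·PV / [P·(1+y)²] = 245,159.6427 / (10,197.0321 × 1.177225) = 20.42282.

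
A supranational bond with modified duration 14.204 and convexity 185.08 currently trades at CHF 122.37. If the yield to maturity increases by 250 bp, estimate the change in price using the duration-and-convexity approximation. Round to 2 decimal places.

-CHF 36.38

Duration effect: -D_mod·Δy = -14.204 × (+0.025) = -0.355100
Convexity effect: ½·C·(Δy)² = 0.5 × 185.08 × (0.025)² = +0.0578375
ΔP/P ≈ -0.355100 + 0.0578375 = -0.2972625
ΔP ≈ 122.37 × (-0.2972625) = -36.376012125.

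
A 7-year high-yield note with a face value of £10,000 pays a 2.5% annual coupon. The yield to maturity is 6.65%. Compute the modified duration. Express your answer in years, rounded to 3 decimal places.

6.025 years

Periodic yield y = 0.0665. First find Macaulay duration:
  t   CF        PV=CF/(1+0.0665)^t    t·PV
  1       250.00       234.4116       234.4116
  2       250.00       219.7952       439.5905
  3       250.00       206.0902       618.2707
  4       250.00       193.2398       772.9592
  5       250.00       181.1906       905.9531
  6       250.00       169.8928     1,019.3565
  7    10,250.00     6,531.2731    45,718.9120
  Σ                  7,735.8934    49,709.4537
P = 7,735.8934; Macaulay duration = 49,709.4537 / 7,735.8934 = 6.42582 years.
Modified duration = D_Mac / (1 + y) = 6.42582 / 1.0665 = 6.02515 years.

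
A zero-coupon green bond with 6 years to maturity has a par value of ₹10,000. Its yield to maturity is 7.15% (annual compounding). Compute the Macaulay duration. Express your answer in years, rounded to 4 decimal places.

A zero-coupon bond has a single cash flow at maturity, so its Macaulay duration equals its maturity: 6 years.

6.0000 years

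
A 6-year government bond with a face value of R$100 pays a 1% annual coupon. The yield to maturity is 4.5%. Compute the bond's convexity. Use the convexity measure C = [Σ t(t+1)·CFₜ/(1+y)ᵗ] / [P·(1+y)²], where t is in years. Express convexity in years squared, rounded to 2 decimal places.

37.06

With y = 0.045:
  t   CF        PV=CF/(1+0.045)^t    t·PV        t(t+1)·PV
  1         1.00         0.9569         0.9569           1.9139
  2         1.00         0.9157         1.8315           5.4944
  3         1.00         0.8763         2.6289          10.5156
  4         1.00         0.8386         3.3542          16.7712
  5         1.00         0.8025         4.0123          24.0735
  6       101.00        77.5575       465.3448       3,257.4137
  Σ                     81.9474       478.1286       3,316.1823
P = 81.9474.
Convexity = Σ t(t+1)·PV / [P·(1+y)²] = 3,316.1823 / (81.9474 × 1.092025) = 37.05701.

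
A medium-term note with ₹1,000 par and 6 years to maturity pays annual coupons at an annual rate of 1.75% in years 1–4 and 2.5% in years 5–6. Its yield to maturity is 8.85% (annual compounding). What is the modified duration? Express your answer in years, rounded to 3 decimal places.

5.217 years

Periodic yield y = 0.0885. First find Macaulay duration:
  t   CF        PV=CF/(1+0.0885)^t    t·PV
  1        17.50        16.0772        16.0772
  2        17.50        14.7700        29.5400
  3        17.50        13.5692        40.7075
  4        17.50        12.4659        49.8637
  5        25.00        16.3605        81.8027
  6     1,025.00       616.2448     3,697.4688
  Σ                    689.4876     3,915.4599
P = 689.4876; Macaulay duration = 3,915.4599 / 689.4876 = 5.67880 years.
Modified duration = D_Mac / (1 + y) = 5.67880 / 1.0885 = 5.21708 years.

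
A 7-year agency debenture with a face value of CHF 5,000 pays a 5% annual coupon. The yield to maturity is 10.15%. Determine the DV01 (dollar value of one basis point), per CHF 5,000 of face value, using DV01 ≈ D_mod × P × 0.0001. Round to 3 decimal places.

Periodic yield y = 0.1015.
  t   CF        PV=CF/(1+0.1015)^t    t·PV
  1       250.00       226.9632       226.9632
  2       250.00       206.0492       412.0985
  3       250.00       187.0624       561.1872
  4       250.00       169.8251       679.3006
  5       250.00       154.1763       770.8813
  6       250.00       139.9694       839.8162
  7     5,250.00     2,668.5036    18,679.5252
  Σ                  3,752.5492    22,169.7722
P = 3,752.5492; D_Mac = 5.90792 yrs; D_mod = 5.36353 yrs.
DV01 ≈ 5.36353 × 3,752.5492 × 0.0001 = 2.012689.

CHF 2.013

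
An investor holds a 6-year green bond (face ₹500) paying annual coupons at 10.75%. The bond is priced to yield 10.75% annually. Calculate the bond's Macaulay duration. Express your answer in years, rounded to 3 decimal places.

4.719 years

Periodic yield y = 0.1075. Discount each cash flow and weight by its year:
  t   CF        PV=CF/(1+0.1075)^t    t·PV
  1        53.75        48.5327        48.5327
  2        53.75        43.8219        87.6438
  3        53.75        39.5683       118.7049
  4        53.75        35.7276       142.9103
  5        53.75        32.2597       161.2983
  6       553.75       300.0899     1,800.5392
  Σ                    500.0000     2,359.6292
Price P = Σ PV = 500.0000.
Macaulay duration = Σ(t·PV) / P = 2,359.6292 / 500.0000 = 4.71926 years.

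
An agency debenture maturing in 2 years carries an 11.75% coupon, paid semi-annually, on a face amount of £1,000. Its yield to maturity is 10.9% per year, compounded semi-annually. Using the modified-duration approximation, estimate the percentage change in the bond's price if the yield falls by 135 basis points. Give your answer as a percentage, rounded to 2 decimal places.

+2.36%

Periodic yield y = 0.0545. Modified duration first:
  t   CF        PV=CF/(1+0.0545)^t    t·PV
  1        58.75        55.7136        55.7136
  2        58.75        52.8341       105.6683
  3        58.75        50.1035       150.3105
  4     1,058.75       856.2628     3,425.0513
  Σ                  1,014.9141     3,736.7437
P = 1,014.9141; D_Mac = 3.68183 half-year periods = 1.84092 yrs; D_mod = 1.84092/(1+0.0545) = 1.74577 yrs.
ΔP/P ≈ -D_mod · Δy = -1.74577 × (-0.0135) = +0.023568 = +2.3568%.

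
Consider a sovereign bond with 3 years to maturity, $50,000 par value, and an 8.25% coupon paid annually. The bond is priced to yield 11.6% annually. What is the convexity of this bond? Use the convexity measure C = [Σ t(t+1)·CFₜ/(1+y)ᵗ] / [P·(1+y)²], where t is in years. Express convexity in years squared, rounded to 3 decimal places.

With y = 0.116:
  t   CF        PV=CF/(1+0.116)^t    t·PV        t(t+1)·PV
  1     4,125.00     3,696.2366     3,696.2366       7,392.4731
  2     4,125.00     3,312.0399     6,624.0799      19,872.2396
  3    54,125.00    38,940.8409   116,822.5227     467,290.0908
  Σ                 45,949.1174   127,142.8391     494,554.8035
P = 45,949.1174.
Convexity = Σ t(t+1)·PV / [P·(1+y)²] = 494,554.8035 / (45,949.1174 × 1.245456) = 8.64189.

8.642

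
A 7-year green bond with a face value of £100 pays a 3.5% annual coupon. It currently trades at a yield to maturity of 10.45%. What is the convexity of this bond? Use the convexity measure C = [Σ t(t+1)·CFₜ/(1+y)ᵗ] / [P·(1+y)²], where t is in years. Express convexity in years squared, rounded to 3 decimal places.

With y = 0.1045:
  t   CF        PV=CF/(1+0.1045)^t    t·PV        t(t+1)·PV
  1         3.50         3.1689         3.1689           6.3377
  2         3.50         2.8690         5.7381          17.2142
  3         3.50         2.5976         7.7928          31.1711
  4         3.50         2.3518         9.4073          47.0365
  5         3.50         2.1293        10.6466          63.8794
  6         3.50         1.9279        11.5671          80.9698
  7       103.50        51.6155       361.3086       2,890.4691
  Σ                     66.6600       409.6293       3,137.0779
P = 66.6600.
Convexity = Σ t(t+1)·PV / [P·(1+y)²] = 3,137.0779 / (66.6600 × 1.219920) = 38.57701.

38.577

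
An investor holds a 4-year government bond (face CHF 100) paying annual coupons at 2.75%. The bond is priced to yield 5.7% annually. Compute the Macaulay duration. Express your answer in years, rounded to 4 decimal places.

3.8322 years

Periodic yield y = 0.057. Discount each cash flow and weight by its year:
  t   CF        PV=CF/(1+0.057)^t    t·PV
  1         2.75         2.6017         2.6017
  2         2.75         2.4614         4.9228
  3         2.75         2.3287         6.9860
  4       102.75        82.3155       329.2622
  Σ                     89.7073       343.7727
Price P = Σ PV = 89.7073.
Macaulay duration = Σ(t·PV) / P = 343.7727 / 89.7073 = 3.83216 years.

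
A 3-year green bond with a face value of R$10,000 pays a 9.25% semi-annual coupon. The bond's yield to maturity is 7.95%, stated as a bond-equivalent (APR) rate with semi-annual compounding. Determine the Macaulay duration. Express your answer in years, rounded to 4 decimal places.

2.6934 years

Periodic yield y = 0.03975. Discount each cash flow and weight by its period:
  t   CF        PV=CF/(1+0.03975)^t    t·PV
  1       462.50       444.8185       444.8185
  2       462.50       427.8129       855.6258
  3       462.50       411.4575     1,234.3724
  4       462.50       395.7273     1,582.9092
  5       462.50       380.5985     1,902.9926
  6    10,462.50     8,280.6017    49,683.6104
  Σ                 10,341.0164    55,704.3289
Price P = Σ PV = 10,341.0164.
Macaulay duration = Σ(t·PV) / P = 55,704.3289 / 10,341.0164 = 5.38674 half-year periods.
In years: 5.38674 / 2 = 2.69337 years.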